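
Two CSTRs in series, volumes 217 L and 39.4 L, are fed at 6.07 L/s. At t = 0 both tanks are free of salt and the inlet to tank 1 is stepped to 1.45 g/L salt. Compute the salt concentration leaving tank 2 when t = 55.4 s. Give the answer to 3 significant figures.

Time constants: τᵢ = Vᵢ/Q for each well-mixed tank.
τ₁ = 217/6.07 = 35.750 s; τ₂ = 39.4/6.07 = 6.4909 s.
Solving the cascade with C₁(0)=C₂(0)=0 gives C₂(t) = C_in[1 − (τ₁ e^(−t/τ₁) − τ₂ e^(−t/τ₂))/(τ₁ − τ₂)].
At t = 55.4: e^(−t/τ₁) = 0.21232, e^(−t/τ₂) = 0.00019648.
C₂ = 1.45·[1 − (35.750·0.21232 − 6.4909·0.00019648)/(29.259)] = 1.45·0.74062 = 1.0739 g/L.

1.07 g/L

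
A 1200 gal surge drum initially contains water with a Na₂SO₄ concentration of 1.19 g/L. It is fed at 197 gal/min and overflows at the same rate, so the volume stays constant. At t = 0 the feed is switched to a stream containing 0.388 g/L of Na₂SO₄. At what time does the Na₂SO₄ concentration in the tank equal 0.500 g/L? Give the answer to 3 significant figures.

12.0 min

Species balance on the tank: V dC/dt = Q(C_in − C), so τ = V/Q = 6.0914 min.
C(t) = C_in + (C₀ − C_in) e^(−t/τ). Set C = 0.500 and solve for t:
e^(−t/τ) = (C − C_in)/(C₀ − C_in) = (0.500 − 0.388)/(1.19 − 0.388) = 0.13965
t = −τ ln(…) = 6.0914 × 1.9686 = 11.992 min.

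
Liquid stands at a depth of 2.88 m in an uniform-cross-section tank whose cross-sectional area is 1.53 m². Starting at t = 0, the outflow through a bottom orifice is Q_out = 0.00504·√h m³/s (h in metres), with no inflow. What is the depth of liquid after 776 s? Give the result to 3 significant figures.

Accumulation of liquid (constant cross-section A): A dh/dt = −0.00504 √h.
Separate and integrate: 2(√h − √h₀) = −(0.00504/A) t.
√h = √2.88 − 0.00504·776/(2·1.53) = 1.6971 − 1.2781 = 0.41894.
h = 0.41894² = 0.17551 m.

0.176 m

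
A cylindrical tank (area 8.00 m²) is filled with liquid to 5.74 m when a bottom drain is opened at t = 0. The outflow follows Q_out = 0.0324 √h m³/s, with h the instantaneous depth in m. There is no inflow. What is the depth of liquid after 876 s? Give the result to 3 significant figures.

Accumulation of liquid (constant cross-section A): A dh/dt = −0.0324 √h.
Separate and integrate: 2(√h − √h₀) = −(0.0324/A) t.
√h = √5.74 − 0.0324·876/(2·8.00) = 2.3958 − 1.7739 = 0.62193.
h = 0.62193² = 0.38680 m.

0.387 m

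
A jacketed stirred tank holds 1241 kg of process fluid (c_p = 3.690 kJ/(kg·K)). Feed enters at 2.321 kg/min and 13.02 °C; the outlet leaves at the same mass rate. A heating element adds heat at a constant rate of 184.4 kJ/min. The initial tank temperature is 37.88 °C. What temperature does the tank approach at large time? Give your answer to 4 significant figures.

Heat balance on the well-mixed liquid: M c_p dT/dt = ṁ c_p (T_in − T) + 184.4.
At steady state dT/dt = 0 ⇒ T_ss = T_in + Q̇/(ṁ c_p) = 13.02 + 184.4/(2.321·3.690) = 34.5508 °C.

34.55 °C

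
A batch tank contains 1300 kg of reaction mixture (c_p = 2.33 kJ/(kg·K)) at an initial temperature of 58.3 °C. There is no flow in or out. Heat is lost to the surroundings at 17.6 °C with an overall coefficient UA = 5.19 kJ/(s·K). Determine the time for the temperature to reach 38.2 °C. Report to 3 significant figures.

Energy balance: M c_p dT/dt = −UA(T − T_amb).
τ = M c_p/UA = 583.62 s; T_ss = T_amb = 17.600 °C.
T(t) = T_ss + (T₀ − T_ss)e^(−t/τ); set T = 38.2:
t = −τ ln[(T − T_ss)/(T₀ − T_ss)] = −583.62 · ln(0.50614) = 397.41 s.

397 s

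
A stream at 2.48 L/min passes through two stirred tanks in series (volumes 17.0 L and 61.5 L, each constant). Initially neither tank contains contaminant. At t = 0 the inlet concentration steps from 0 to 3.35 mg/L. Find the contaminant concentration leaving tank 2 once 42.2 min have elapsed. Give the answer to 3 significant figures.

2.51 mg/L

Time constants: τᵢ = Vᵢ/Q for each well-mixed tank.
τ₁ = 17.0/2.48 = 6.8548 min; τ₂ = 61.5/2.48 = 24.798 min.
Tank 1: C₁ = C_in(1 − e^(−t/τ₁)). Tank 2 (τ₁ ≠ τ₂): C₂ = C_in[1 − (τ₁ e^(−t/τ₁) − τ₂ e^(−t/τ₂))/(τ₁ − τ₂)].
At t = 42.2: e^(−t/τ₁) = 0.0021202, e^(−t/τ₂) = 0.18237.
C₂ = 3.35·[1 − (6.8548·0.0021202 − 24.798·0.18237)/(-17.944)] = 3.35·0.74877 = 2.5084 mg/L.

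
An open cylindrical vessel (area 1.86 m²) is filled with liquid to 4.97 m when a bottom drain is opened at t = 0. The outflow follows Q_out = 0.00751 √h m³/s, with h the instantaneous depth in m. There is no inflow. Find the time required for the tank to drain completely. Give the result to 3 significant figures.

A dh/dt = −Q_out = −0.00751 √h.
This is separable: 2 d(√h)/dt = −0.00751/A, so √h = √h₀ − (0.00751/(2A)) t.
Tank is empty when √h = 0: t_empty = 2A√h₀/0.00751.
t_empty = 2·1.86·√4.97/0.00751 = 3.7200·2.2293/0.00751 = 1104.3 s.

1100 s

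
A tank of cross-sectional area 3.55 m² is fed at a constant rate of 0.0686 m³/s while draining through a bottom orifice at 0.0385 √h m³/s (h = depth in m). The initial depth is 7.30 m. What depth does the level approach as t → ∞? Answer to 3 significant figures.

3.17 m

Mass balance (ρ constant): A dh/dt = Q_in − 0.0385 √h. At steady state dh/dt = 0:
Q_in = 0.0385 √h_ss ⇒ √h_ss = 0.0686/0.0385 = 1.7818.
h_ss = 1.7818² = 3.1749 m. (Since h₀ = 7.30 m > h_ss, the level will fall toward this value.)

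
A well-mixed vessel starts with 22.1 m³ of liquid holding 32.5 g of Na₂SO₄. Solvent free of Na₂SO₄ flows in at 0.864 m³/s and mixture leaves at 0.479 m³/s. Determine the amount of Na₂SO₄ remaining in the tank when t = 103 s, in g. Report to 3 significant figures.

Total volume: dV/dt = Q_in − Q_out = 0.38500 m³/s, so V(t) = 22.1 + 0.38500 t and V(103) = 61.755 m³.
No Na₂SO₄ enters, so dm/dt = −Q_out · (m/V).
dm/m = −Q_out dt/(V₀ + 0.38500 t); integrating gives ln(m/m₀) = −(Q_out/(Q_in−Q_out)) ln(V/V₀).
m = m₀ (V₀/V)^(Q_out/(Q_in−Q_out)) = 32.5 × (22.1/61.755)^(1.2442) = 9.0499 g.

9.05 g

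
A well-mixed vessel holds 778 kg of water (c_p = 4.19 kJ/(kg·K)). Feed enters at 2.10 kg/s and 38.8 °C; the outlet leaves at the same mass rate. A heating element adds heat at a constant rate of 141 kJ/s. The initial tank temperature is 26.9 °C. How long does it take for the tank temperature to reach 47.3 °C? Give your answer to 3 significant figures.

486 s

Heat balance on the well-mixed liquid: M c_p dT/dt = ṁ c_p (T_in − T) + 141.
τ = M/ṁ = 370.48 s; T_ss = T_in + Q̇/(ṁ c_p) = 54.825 °C.
T(t) = T_ss + (T₀ − T_ss) e^(−t/τ). Set T = 47.3:
e^(−t/τ) = (47.3 − 54.825)/(26.9 − 54.825) = 0.26946
t = −370.48 · ln(0.26946) = 485.82 s.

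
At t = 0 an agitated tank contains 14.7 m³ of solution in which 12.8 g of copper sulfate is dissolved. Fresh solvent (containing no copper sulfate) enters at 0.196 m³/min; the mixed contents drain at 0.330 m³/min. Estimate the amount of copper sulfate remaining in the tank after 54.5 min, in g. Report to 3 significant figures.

2.36 g

Total volume: dV/dt = Q_in − Q_out = -0.13400 m³/min, so V(t) = 14.7 − 0.13400 t and V(54.5) = 7.3970 m³.
Solute balance: dm/dt = 0 − Q_out C = −Q_out m/V(t).
dm/m = −Q_out dt/(V₀ − 0.13400 t); integrating gives ln(m/m₀) = −(Q_out/(Q_in−Q_out)) ln(V/V₀).
m = m₀ (V₀/V)^(Q_out/(Q_in−Q_out)) = 12.8 × (14.7/7.3970)^(-2.4627) = 2.3588 g.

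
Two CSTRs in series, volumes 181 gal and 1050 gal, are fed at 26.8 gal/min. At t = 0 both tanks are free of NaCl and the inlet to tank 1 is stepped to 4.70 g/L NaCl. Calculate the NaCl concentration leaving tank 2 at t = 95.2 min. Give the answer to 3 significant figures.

4.20 g/L

Time constants: τᵢ = Vᵢ/Q for each well-mixed tank.
τ₁ = 181/26.8 = 6.7537 min; τ₂ = 1050/26.8 = 39.179 min.
Tank 1: C₁ = C_in(1 − e^(−t/τ₁)). Tank 2 (τ₁ ≠ τ₂): C₂ = C_in[1 − (τ₁ e^(−t/τ₁) − τ₂ e^(−t/τ₂))/(τ₁ − τ₂)].
At t = 95.2: e^(−t/τ₁) = 7.5548e-07, e^(−t/τ₂) = 0.088049.
C₂ = 4.70·[1 − (6.7537·7.5548e-07 − 39.179·0.088049)/(-32.425)] = 4.70·0.89361 = 4.2000 g/L.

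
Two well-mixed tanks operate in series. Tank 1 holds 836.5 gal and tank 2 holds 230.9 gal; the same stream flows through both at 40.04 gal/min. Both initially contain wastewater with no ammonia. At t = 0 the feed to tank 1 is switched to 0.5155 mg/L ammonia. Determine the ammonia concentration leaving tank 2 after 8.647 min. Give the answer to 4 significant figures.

Each tank obeys Vᵢ dCᵢ/dt = Q(Cᵢ₋₁ − Cᵢ), so τᵢ = Vᵢ/Q.
τ₁ = 836.5/40.04 = 20.8916 min; τ₂ = 230.9/40.04 = 5.76673 min.
Tank 1: C₁ = C_in(1 − e^(−t/τ₁)). Tank 2 (τ₁ ≠ τ₂): C₂ = C_in[1 − (τ₁ e^(−t/τ₁) − τ₂ e^(−t/τ₂))/(τ₁ − τ₂)].
At t = 8.647: e^(−t/τ₁) = 0.661068, e^(−t/τ₂) = 0.223250.
C₂ = 0.5155·[1 − (20.8916·0.661068 − 5.76673·0.223250)/(15.1249)] = 0.5155·0.172003 = 0.0886674 mg/L.

0.08867 mg/L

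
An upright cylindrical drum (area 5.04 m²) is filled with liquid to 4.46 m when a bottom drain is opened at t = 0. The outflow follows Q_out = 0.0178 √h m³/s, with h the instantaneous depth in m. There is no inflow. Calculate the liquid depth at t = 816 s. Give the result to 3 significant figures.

Accumulation of liquid (constant cross-section A): A dh/dt = −0.0178 √h.
Separate and integrate: 2(√h − √h₀) = −(0.0178/A) t.
√h = √4.46 − 0.0178·816/(2·5.04) = 2.1119 − 1.4410 = 0.67092.
h = 0.67092² = 0.45013 m.

0.450 m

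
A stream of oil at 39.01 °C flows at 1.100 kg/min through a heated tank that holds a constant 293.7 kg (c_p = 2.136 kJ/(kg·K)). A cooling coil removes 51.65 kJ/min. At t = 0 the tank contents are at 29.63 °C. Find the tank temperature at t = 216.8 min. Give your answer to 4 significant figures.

First-law balance (no shaft work): M c_p dT/dt = ṁ c_p (T_in − T) − 51.65.
τ = M/ṁ = 267.000 min; T_ss = T_in − Q̇/(ṁ c_p) = 39.01 − 51.65/(1.100·2.136) = 17.0275 °C.
T approaches T_ss exponentially: T(t) = T_ss + (T₀ − T_ss) e^(−t/τ).
T(216.8) = 17.0275 + (12.6025)·e^(−216.8/267.000) = 17.0275 + (12.6025)·0.443976 = 22.6227 °C.

22.62 °C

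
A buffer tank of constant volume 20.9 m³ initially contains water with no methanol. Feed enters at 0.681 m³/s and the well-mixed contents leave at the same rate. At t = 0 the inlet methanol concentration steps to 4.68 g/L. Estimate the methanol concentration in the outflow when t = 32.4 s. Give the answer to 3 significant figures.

Accumulation = in − out for the solute gives V dC/dt = Q(C_in − C).
Time constant τ = V/Q = 20.9/0.681 = 30.690 s.
This is linear first-order; C(t) = C_in + (C₀ − C_in) e^(−t/τ).
C(32.4) = 4.68 + (0 − 4.68)·e^(−32.4/30.690) = 4.68 + (-4.6800)·0.34794 = 3.0516 g/L.

3.05 g/L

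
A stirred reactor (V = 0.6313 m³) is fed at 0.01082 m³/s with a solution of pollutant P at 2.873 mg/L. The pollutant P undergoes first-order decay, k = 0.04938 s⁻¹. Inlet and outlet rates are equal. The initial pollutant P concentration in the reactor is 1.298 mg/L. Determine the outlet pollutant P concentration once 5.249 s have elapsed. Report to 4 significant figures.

V dC/dt = Q(C_in − C) − k V C.
dC/dt = (Q/V) C_in − (Q/V + k) C; effective rate a = Q/V + k = 0.0171392 + 0.04938 = 0.0665192 s⁻¹.
C_ss = Q C_in/(Q + kV) = 0.740252 mg/L; C(t) = C_ss + (C₀ − C_ss) e^(−a t).
C(5.249) = 0.740252 + (0.557748)·e^(−0.0665192·5.249) = 0.740252 + (0.557748)·0.705281 = 1.13362 mg/L.

1.134 mg/L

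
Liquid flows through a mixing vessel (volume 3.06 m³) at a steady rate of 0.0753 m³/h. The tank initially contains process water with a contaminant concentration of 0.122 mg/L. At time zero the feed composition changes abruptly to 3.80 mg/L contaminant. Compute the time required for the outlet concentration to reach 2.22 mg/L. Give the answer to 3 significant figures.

Unsteady species balance (constant V, well mixed): V dC/dt = Q(C_in − C), so τ = V/Q = 40.637 h.
C(t) = C_in + (C₀ − C_in) e^(−t/τ). Set C = 2.22 and solve for t:
e^(−t/τ) = (C − C_in)/(C₀ − C_in) = (2.22 − 3.80)/(0.122 − 3.80) = 0.42958
t = −τ ln(…) = 40.637 × 0.84494 = 34.336 h.

34.3 h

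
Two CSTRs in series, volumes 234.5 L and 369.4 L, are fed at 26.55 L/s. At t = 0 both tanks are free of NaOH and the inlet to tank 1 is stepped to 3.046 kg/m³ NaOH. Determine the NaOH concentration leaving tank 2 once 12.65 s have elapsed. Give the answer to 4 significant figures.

0.9502 kg/m³

Species balance on tank i: dCᵢ/dt = (Cᵢ₋₁ − Cᵢ)/τᵢ with τᵢ = Vᵢ/Q.
τ₁ = 234.5/26.55 = 8.83239 s; τ₂ = 369.4/26.55 = 13.9134 s.
Tank 1: C₁ = C_in(1 − e^(−t/τ₁)). Tank 2 (τ₁ ≠ τ₂): C₂ = C_in[1 − (τ₁ e^(−t/τ₁) − τ₂ e^(−t/τ₂))/(τ₁ − τ₂)].
At t = 12.65: e^(−t/τ₁) = 0.238776, e^(−t/τ₂) = 0.402847.
C₂ = 3.046·[1 − (8.83239·0.238776 − 13.9134·0.402847)/(-5.08098)] = 3.046·0.311944 = 0.950180 kg/m³.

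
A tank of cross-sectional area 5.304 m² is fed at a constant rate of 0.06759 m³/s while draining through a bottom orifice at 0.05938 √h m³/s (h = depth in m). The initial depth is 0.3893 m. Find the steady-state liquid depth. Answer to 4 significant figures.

1.296 m

A dh/dt = Q_in − 0.05938 √h. Steady state requires inflow = outflow:
Q_in = 0.05938 √h_ss ⇒ √h_ss = 0.06759/0.05938 = 1.13826.
h_ss = 1.13826² = 1.29564 m. (Since h₀ = 0.3893 m < h_ss, the level will rise toward this value.)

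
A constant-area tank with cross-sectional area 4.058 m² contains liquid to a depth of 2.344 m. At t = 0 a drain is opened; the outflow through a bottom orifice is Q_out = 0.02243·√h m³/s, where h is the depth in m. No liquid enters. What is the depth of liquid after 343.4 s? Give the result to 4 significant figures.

With no inflow, A dh/dt = −0.02243 √h.
This is separable: 2 d(√h)/dt = −0.02243/A, so √h = √h₀ − (0.02243/(2A)) t.
√h = √2.344 − 0.02243·343.4/(2·4.058) = 1.53101 − 0.949047 = 0.581966.
h = 0.581966² = 0.338685 m.

0.3387 m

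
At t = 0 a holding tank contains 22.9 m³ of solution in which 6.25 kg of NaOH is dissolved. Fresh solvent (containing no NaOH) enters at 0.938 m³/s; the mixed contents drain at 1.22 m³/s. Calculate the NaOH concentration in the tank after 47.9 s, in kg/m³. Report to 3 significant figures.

0.0141 kg/m³

Total volume: dV/dt = Q_in − Q_out = -0.28200 m³/s, so V(t) = 22.9 − 0.28200 t and V(47.9) = 9.3922 m³.
Species balance (pure solvent in): dm/dt = −Q_out · m/V(t).
Separate: dm/m = −Q_out dt/V(t) ⇒ ln(m/m₀) = −(Q_out/(Q_in−Q_out)) ln(V/V₀).
m = m₀ (V₀/V)^(Q_out/(Q_in−Q_out)) = 6.25 × (22.9/9.3922)^(-4.3262) = 0.13223 kg.
C = m/V = 0.13223/9.3922 = 0.014079 kg/m³.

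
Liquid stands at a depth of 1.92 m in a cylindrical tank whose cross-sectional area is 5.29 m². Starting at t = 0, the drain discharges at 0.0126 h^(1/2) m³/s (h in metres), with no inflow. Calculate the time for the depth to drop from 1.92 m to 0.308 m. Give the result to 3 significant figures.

697 s

Volume balance on the tank: A dh/dt = −0.0126 √h.
∫ h^(−1/2) dh = −(0.0126/A) ∫ dt, giving 2√h = 2√h₀ − (0.0126/A) t.
t = 2A(√h₀ − √h)/0.0126 = 2·5.29·(√1.92 − √0.308)/0.0126
  = 10.580 × (1.3856 − 0.55498) / 0.0126 = 697.49 s.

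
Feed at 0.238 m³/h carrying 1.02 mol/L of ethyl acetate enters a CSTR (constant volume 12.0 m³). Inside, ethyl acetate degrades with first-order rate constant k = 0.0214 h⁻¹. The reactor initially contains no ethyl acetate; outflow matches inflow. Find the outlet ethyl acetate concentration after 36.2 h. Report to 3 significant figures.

0.380 mol/L

Species balance: V dC/dt = Q C_in − Q C − k V C.
This is linear with rate a = Q/V + k = 0.041233 h⁻¹.
C_ss = Q C_in/(Q + kV) = 0.49062 mol/L; C(t) = C_ss + (C₀ − C_ss) e^(−a t).
C(36.2) = 0.49062 + (-0.49062)·e^(−0.041233·36.2) = 0.49062 + (-0.49062)·0.22478 = 0.38034 mol/L.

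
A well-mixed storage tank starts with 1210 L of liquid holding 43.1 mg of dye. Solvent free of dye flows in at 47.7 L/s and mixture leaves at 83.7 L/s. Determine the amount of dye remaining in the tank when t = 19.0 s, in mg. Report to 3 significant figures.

Total volume: dV/dt = Q_in − Q_out = -36.000 L/s, so V(t) = 1210 − 36.000 t and V(19.0) = 526.00 L.
Species balance (pure solvent in): dm/dt = −Q_out · m/V(t).
Separate: dm/m = −Q_out dt/V(t) ⇒ ln(m/m₀) = −(Q_out/(Q_in−Q_out)) ln(V/V₀).
m = m₀ (V₀/V)^(Q_out/(Q_in−Q_out)) = 43.1 × (1210/526.00)^(-2.3250) = 6.2129 mg.

6.21 mg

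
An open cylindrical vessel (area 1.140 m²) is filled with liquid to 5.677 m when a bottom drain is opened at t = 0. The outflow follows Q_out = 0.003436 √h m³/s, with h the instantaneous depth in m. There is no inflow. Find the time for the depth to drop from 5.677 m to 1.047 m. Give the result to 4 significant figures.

902.1 s

A dh/dt = −Q_out = −0.003436 √h.
Separate and integrate: 2(√h − √h₀) = −(0.003436/A) t.
t = 2A(√h₀ − √h)/0.003436 = 2·1.140·(√5.677 − √1.047)/0.003436
  = 2.28000 × (2.38265 − 1.02323) / 0.003436 = 902.057 s.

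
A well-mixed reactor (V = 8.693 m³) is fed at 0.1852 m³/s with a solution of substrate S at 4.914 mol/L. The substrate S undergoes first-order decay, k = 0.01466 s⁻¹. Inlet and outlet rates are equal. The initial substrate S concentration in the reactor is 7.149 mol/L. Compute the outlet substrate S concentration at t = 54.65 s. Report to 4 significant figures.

Accumulation = in − out − consumed: V dC/dt = Q C_in − Q C − k V C.
dC/dt = (Q/V) C_in − (Q/V + k) C; effective rate a = Q/V + k = 0.0213045 + 0.01466 = 0.0359645 s⁻¹.
C_ss = Q C_in/(Q + kV) = 2.91093 mol/L; C(t) = C_ss + (C₀ − C_ss) e^(−a t).
C(54.65) = 2.91093 + (4.23807)·e^(−0.0359645·54.65) = 2.91093 + (4.23807)·0.140091 = 3.50465 mol/L.

3.505 mol/L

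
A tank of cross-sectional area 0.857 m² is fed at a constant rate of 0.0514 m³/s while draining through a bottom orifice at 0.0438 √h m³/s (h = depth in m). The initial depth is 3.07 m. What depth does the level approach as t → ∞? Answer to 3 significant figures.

1.38 m

A dh/dt = Q_in − 0.0438 √h. Steady state requires inflow = outflow:
Q_in = 0.0438 √h_ss ⇒ √h_ss = 0.0514/0.0438 = 1.1735.
h_ss = 1.1735² = 1.3771 m. (Since h₀ = 3.07 m > h_ss, the level will fall toward this value.)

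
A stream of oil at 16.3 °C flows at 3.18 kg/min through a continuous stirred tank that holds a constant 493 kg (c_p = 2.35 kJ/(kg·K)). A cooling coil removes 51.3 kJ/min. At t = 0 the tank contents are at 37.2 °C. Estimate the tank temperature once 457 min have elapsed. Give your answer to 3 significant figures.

First-law balance (no shaft work): M c_p dT/dt = ṁ c_p (T_in − T) − 51.3.
τ = M/ṁ = 155.03 min; T_ss = T_in − Q̇/(ṁ c_p) = 16.3 − 51.3/(3.18·2.35) = 9.4353 °C.
Integrating: T(t) = T_ss + (T₀ − T_ss) e^(−t/τ).
T(457) = 9.4353 + (27.765)·e^(−457/155.03) = 9.4353 + (27.765)·0.052456 = 10.892 °C.

10.9 °C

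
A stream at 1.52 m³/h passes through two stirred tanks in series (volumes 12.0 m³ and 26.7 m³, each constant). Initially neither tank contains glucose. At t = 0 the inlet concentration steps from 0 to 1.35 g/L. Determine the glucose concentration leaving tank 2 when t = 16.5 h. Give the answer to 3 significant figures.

Each tank obeys Vᵢ dCᵢ/dt = Q(Cᵢ₋₁ − Cᵢ), so τᵢ = Vᵢ/Q.
τ₁ = 12.0/1.52 = 7.8947 h; τ₂ = 26.7/1.52 = 17.566 h.
Tank 1: C₁ = C_in(1 − e^(−t/τ₁)). Tank 2 (τ₁ ≠ τ₂): C₂ = C_in[1 − (τ₁ e^(−t/τ₁) − τ₂ e^(−t/τ₂))/(τ₁ − τ₂)].
At t = 16.5: e^(−t/τ₁) = 0.12369, e^(−t/τ₂) = 0.39089.
C₂ = 1.35·[1 − (7.8947·0.12369 − 17.566·0.39089)/(-9.6711)] = 1.35·0.39098 = 0.52783 g/L.

0.528 g/L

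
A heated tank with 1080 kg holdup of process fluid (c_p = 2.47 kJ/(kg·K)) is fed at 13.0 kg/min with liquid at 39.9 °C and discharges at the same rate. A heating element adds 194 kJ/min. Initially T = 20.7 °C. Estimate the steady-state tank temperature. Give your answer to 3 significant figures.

45.9 °C

Unsteady energy balance on the tank contents: M c_p dT/dt = ṁ c_p (T_in − T) + 194.
At steady state dT/dt = 0 ⇒ T_ss = T_in + Q̇/(ṁ c_p) = 39.9 + 194/(13.0·2.47) = 45.942 °C.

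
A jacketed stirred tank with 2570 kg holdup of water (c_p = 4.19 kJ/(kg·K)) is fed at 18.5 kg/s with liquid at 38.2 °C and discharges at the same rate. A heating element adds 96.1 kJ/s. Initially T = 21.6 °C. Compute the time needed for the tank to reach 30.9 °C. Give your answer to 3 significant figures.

102 s

M c_p dT/dt = ṁ c_p (T_in − T) + Q̇.
τ = M/ṁ = 138.92 s; T_ss = T_in + Q̇/(ṁ c_p) = 39.440 °C.
T(t) = T_ss + (T₀ − T_ss) e^(−t/τ). Set T = 30.9:
e^(−t/τ) = (30.9 − 39.440)/(21.6 − 39.440) = 0.47869
t = −138.92 · ln(0.47869) = 102.34 s.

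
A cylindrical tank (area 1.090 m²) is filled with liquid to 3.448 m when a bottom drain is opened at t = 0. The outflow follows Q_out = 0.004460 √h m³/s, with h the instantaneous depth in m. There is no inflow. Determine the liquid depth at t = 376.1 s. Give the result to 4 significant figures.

Accumulation of liquid (constant cross-section A): A dh/dt = −0.004460 √h.
Separate and integrate: 2(√h − √h₀) = −(0.004460/A) t.
√h = √3.448 − 0.004460·376.1/(2·1.090) = 1.85688 − 0.769452 = 1.08743.
h = 1.08743² = 1.18250 m.

1.182 m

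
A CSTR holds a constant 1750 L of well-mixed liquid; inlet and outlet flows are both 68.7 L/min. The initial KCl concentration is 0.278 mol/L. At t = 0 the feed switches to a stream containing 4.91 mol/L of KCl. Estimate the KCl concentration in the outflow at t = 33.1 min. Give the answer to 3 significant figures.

Transient balance on the dissolved component: V dC/dt = Q(C_in − C).
Rewrite as dC/dt + C/τ = C_in/τ, τ = V/Q = 25.473 min.
C approaches C_in exponentially: C(t) = C_in + (C₀ − C_in) e^(−t/τ).
C(33.1) = 4.91 + (0.278 − 4.91)·e^(−33.1/25.473) = 4.91 + (-4.6320)·0.27269 = 3.6469 mol/L.

3.65 mol/L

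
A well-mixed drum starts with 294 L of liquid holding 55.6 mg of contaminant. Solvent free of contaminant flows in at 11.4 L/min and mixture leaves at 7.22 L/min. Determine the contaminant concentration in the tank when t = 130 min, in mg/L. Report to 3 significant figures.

Total volume: dV/dt = Q_in − Q_out = 4.1800 L/min, so V(t) = 294 + 4.1800 t and V(130) = 837.40 L.
Species balance (pure solvent in): dm/dt = −Q_out · m/V(t).
dm/m = −Q_out dt/(V₀ + 4.1800 t); integrating gives ln(m/m₀) = −(Q_out/(Q_in−Q_out)) ln(V/V₀).
m = m₀ (V₀/V)^(Q_out/(Q_in−Q_out)) = 55.6 × (294/837.40)^(1.7273) = 9.1176 mg.
C = m/V = 9.1176/837.40 = 0.010888 mg/L.

0.0109 mg/L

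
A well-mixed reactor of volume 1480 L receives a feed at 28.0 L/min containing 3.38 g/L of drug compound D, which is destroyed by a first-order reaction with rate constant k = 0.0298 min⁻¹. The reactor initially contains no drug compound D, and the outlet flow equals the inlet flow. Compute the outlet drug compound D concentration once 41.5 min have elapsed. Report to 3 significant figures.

Species balance: V dC/dt = Q C_in − Q C − k V C.
This is linear with rate a = Q/V + k = 0.048719 min⁻¹.
C_ss = Q C_in/(Q + kV) = 1.3125 g/L; C(t) = C_ss + (C₀ − C_ss) e^(−a t).
C(41.5) = 1.3125 + (-1.3125)·e^(−0.048719·41.5) = 1.3125 + (-1.3125)·0.13241 = 1.1388 g/L.

1.14 g/L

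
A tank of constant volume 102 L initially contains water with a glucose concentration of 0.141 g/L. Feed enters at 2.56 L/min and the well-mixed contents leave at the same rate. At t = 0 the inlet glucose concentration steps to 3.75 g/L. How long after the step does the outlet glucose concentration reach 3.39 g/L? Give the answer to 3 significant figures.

91.8 min

Species balance: V dC/dt = Q(C_in − C) ⇒ τ = V/Q = 39.844 min.
C(t) = C_in + (C₀ − C_in) e^(−t/τ). Set C = 3.39 and solve for t:
e^(−t/τ) = (C − C_in)/(C₀ − C_in) = (3.39 − 3.75)/(0.141 − 3.75) = 0.099751
t = −τ ln(…) = 39.844 × 2.3051 = 91.843 min.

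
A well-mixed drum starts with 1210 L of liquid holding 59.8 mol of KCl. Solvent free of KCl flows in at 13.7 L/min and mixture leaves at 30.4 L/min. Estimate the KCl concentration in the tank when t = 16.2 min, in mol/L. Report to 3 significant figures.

Let m(t) be the amount of KCl. Volume: V(t) = V₀ + (Q_in − Q_out) t = 1210 − 16.700 t; V(16.2) = 939.46 L.
No KCl enters, so dm/dt = −Q_out · (m/V).
dm/m = −Q_out dt/(V₀ − 16.700 t); integrating gives ln(m/m₀) = −(Q_out/(Q_in−Q_out)) ln(V/V₀).
m = m₀ (V₀/V)^(Q_out/(Q_in−Q_out)) = 59.8 × (1210/939.46)^(-1.8204) = 37.725 mol.
C = m/V = 37.725/939.46 = 0.040156 mol/L.

0.0402 mol/L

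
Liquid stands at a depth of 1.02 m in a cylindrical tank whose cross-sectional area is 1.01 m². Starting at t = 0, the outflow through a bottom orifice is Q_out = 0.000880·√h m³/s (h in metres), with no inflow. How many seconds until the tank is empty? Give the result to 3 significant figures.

2320 s

A dh/dt = −Q_out = −0.000880 √h.
This is separable: 2 d(√h)/dt = −0.000880/A, so √h = √h₀ − (0.000880/(2A)) t.
Tank is empty when √h = 0: t_empty = 2A√h₀/0.000880.
t_empty = 2·1.01·√1.02/0.000880 = 2.0200·1.0100/0.000880 = 2318.3 s.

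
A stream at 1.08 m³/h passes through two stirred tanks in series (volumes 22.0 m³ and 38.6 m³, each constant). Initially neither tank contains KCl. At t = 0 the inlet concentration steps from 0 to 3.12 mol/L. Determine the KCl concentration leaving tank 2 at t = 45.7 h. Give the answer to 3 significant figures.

Each tank obeys Vᵢ dCᵢ/dt = Q(Cᵢ₋₁ − Cᵢ), so τᵢ = Vᵢ/Q.
τ₁ = 22.0/1.08 = 20.370 h; τ₂ = 38.6/1.08 = 35.741 h.
Solving the cascade with C₁(0)=C₂(0)=0 gives C₂(t) = C_in[1 − (τ₁ e^(−t/τ₁) − τ₂ e^(−t/τ₂))/(τ₁ − τ₂)].
At t = 45.7: e^(−t/τ₁) = 0.10609, e^(−t/τ₂) = 0.27841.
C₂ = 3.12·[1 − (20.370·0.10609 − 35.741·0.27841)/(-15.370)] = 3.12·0.49321 = 1.5388 mol/L.

1.54 mol/L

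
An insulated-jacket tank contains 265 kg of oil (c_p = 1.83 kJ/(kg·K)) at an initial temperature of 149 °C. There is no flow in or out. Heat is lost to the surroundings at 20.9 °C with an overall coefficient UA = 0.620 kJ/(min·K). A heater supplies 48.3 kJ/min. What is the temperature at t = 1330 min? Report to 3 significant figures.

Heat balance on the well-mixed liquid: M c_p dT/dt = −UA(T − T_amb) + Q̇.
dT/dt = (T_ss − T)/τ with T_ss = T_amb + Q̇/UA = 20.9 + 48.3/0.620 = 98.803 °C, τ = M c_p/UA = 265·1.83/0.620 = 782.18 min.
This is linear first-order; T(t) = T_ss + (T₀ − T_ss) e^(−t/τ).
T(1330) = 98.803 + (50.197)·0.18261 = 107.97 °C.

108 °C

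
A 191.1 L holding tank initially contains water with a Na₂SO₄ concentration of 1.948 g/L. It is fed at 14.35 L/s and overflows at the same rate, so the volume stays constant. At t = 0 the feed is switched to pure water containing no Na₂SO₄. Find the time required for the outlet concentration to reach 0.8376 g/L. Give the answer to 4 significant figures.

11.24 s

Mass balance on the solute (V constant): V dC/dt = Q(C_in − C), so τ = V/Q = 13.3171 s.
C(t) = C_in + (C₀ − C_in) e^(−t/τ). Set C = 0.8376 and solve for t:
e^(−t/τ) = (C − C_in)/(C₀ − C_in) = (0.8376 − 0)/(1.948 − 0) = 0.429979
t = −τ ln(…) = 13.3171 × 0.844018 = 11.2398 s.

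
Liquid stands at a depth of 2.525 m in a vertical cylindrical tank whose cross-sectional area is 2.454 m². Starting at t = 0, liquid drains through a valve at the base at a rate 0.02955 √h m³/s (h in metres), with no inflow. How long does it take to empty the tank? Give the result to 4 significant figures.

263.9 s

A dh/dt = −Q_out = −0.02955 √h.
This is separable: 2 d(√h)/dt = −0.02955/A, so √h = √h₀ − (0.02955/(2A)) t.
Set h = 0: 2√h₀ = (0.02955/A) t_empty ⇒ t_empty = 2A√h₀/0.02955.
t_empty = 2·2.454·√2.525/0.02955 = 4.90800·1.58902/0.02955 = 263.923 s.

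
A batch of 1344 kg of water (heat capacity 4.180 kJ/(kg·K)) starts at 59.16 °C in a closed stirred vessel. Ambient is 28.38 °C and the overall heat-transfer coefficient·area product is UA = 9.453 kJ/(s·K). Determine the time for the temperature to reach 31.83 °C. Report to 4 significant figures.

1301 s

M c_p dT/dt = −UA(T − T_amb).
τ = M c_p/UA = 594.300 s; T_ss = T_amb = 28.3800 °C.
T(t) = T_ss + (T₀ − T_ss)e^(−t/τ); set T = 31.83:
t = −τ ln[(T − T_ss)/(T₀ − T_ss)] = −594.300 · ln(0.112086) = 1300.62 s.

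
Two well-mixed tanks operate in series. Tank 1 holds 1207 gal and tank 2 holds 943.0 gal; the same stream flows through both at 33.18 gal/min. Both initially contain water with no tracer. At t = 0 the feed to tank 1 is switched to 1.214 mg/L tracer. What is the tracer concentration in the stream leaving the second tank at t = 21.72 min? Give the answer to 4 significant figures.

Time constants: τᵢ = Vᵢ/Q for each well-mixed tank.
τ₁ = 1207/33.18 = 36.3773 min; τ₂ = 943.0/33.18 = 28.4207 min.
Solving the cascade with C₁(0)=C₂(0)=0 gives C₂(t) = C_in[1 − (τ₁ e^(−t/τ₁) − τ₂ e^(−t/τ₂))/(τ₁ − τ₂)].
At t = 21.72: e^(−t/τ₁) = 0.550419, e^(−t/τ₂) = 0.465692.
C₂ = 1.214·[1 − (36.3773·0.550419 − 28.4207·0.465692)/(7.95660)] = 1.214·0.146938 = 0.178382 mg/L.

0.1784 mg/L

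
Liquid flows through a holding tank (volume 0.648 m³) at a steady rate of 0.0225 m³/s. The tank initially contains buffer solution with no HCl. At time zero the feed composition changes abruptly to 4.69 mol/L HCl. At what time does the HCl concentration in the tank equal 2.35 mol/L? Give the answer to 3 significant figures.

Species balance on the tank: V dC/dt = Q(C_in − C), so τ = V/Q = 28.800 s.
C(t) = C_in + (C₀ − C_in) e^(−t/τ). Set C = 2.35 and solve for t:
e^(−t/τ) = (C − C_in)/(C₀ − C_in) = (2.35 − 4.69)/(0 − 4.69) = 0.49893
t = −τ ln(…) = 28.800 × 0.69528 = 20.024 s.

20.0 s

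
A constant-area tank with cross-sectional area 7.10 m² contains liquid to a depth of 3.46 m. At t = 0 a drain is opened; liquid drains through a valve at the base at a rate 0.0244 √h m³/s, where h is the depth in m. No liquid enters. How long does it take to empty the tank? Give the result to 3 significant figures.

1080 s

A dh/dt = −Q_out = −0.0244 √h.
Separate and integrate: 2(√h − √h₀) = −(0.0244/A) t.
Tank is empty when √h = 0: t_empty = 2A√h₀/0.0244.
t_empty = 2·7.10·√3.46/0.0244 = 14.200·1.8601/0.0244 = 1082.5 s.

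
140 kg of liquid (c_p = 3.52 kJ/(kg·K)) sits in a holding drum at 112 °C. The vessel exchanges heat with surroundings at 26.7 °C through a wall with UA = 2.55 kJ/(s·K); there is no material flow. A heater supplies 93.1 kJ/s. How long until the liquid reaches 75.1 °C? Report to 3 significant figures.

M c_p dT/dt = −UA(T − T_amb) + Q̇.
τ = M c_p/UA = 193.25 s; T_ss = T_amb + Q̇/UA = 26.7 + 93.1/2.55 = 63.210 °C.
T(t) = T_ss + (T₀ − T_ss)e^(−t/τ); set T = 75.1:
t = −τ ln[(T − T_ss)/(T₀ − T_ss)] = −193.25 · ln(0.24370) = 272.84 s.

273 s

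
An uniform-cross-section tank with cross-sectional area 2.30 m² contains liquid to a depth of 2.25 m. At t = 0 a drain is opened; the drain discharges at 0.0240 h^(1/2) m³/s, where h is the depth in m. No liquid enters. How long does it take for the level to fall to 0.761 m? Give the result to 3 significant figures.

Volume balance on the tank: A dh/dt = −0.0240 √h.
∫ h^(−1/2) dh = −(0.0240/A) ∫ dt, giving 2√h = 2√h₀ − (0.0240/A) t.
t = 2A(√h₀ − √h)/0.0240 = 2·2.30·(√2.25 − √0.761)/0.0240
  = 4.6000 × (1.5000 − 0.87235) / 0.0240 = 120.30 s.

120 s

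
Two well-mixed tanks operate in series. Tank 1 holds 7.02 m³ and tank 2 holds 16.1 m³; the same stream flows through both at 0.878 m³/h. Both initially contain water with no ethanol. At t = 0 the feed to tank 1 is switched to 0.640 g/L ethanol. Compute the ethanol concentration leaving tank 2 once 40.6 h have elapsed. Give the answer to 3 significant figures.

Each tank obeys Vᵢ dCᵢ/dt = Q(Cᵢ₋₁ − Cᵢ), so τᵢ = Vᵢ/Q.
τ₁ = 7.02/0.878 = 7.9954 h; τ₂ = 16.1/0.878 = 18.337 h.
Tank 1: C₁ = C_in(1 − e^(−t/τ₁)). Tank 2 (τ₁ ≠ τ₂): C₂ = C_in[1 − (τ₁ e^(−t/τ₁) − τ₂ e^(−t/τ₂))/(τ₁ − τ₂)].
At t = 40.6: e^(−t/τ₁) = 0.0062330, e^(−t/τ₂) = 0.10925.
C₂ = 0.640·[1 − (7.9954·0.0062330 − 18.337·0.10925)/(-10.342)] = 0.640·0.81110 = 0.51910 g/L.

0.519 g/L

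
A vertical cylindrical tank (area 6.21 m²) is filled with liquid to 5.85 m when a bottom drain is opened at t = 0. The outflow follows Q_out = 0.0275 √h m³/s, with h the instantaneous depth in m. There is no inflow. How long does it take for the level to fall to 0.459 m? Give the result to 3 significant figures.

With no inflow, A dh/dt = −0.0275 √h.
∫ h^(−1/2) dh = −(0.0275/A) ∫ dt, giving 2√h = 2√h₀ − (0.0275/A) t.
t = 2A(√h₀ − √h)/0.0275 = 2·6.21·(√5.85 − √0.459)/0.0275
  = 12.420 × (2.4187 − 0.67750) / 0.0275 = 786.38 s.

786 s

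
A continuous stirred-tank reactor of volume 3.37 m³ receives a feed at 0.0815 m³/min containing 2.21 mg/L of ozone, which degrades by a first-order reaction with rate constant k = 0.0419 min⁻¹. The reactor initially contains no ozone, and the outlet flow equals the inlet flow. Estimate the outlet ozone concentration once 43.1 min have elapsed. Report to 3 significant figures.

Accumulation = in − out − consumed: V dC/dt = Q C_in − Q C − k V C.
dC/dt = (Q/V) C_in − (Q/V + k) C; effective rate a = Q/V + k = 0.024184 + 0.0419 = 0.066084 min⁻¹.
C_ss = Q C_in/(Q + kV) = 0.80877 mg/L; C(t) = C_ss + (C₀ − C_ss) e^(−a t).
C(43.1) = 0.80877 + (-0.80877)·e^(−0.066084·43.1) = 0.80877 + (-0.80877)·0.057947 = 0.76190 mg/L.

0.762 mg/L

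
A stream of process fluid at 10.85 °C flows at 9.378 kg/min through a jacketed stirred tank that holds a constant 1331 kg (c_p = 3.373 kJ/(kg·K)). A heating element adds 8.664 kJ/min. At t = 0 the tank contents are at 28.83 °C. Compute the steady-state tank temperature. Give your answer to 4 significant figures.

11.12 °C

First-law balance (no shaft work): M c_p dT/dt = ṁ c_p (T_in − T) + 8.664.
At steady state dT/dt = 0 ⇒ T_ss = T_in + Q̇/(ṁ c_p) = 10.85 + 8.664/(9.378·3.373) = 11.1239 °C.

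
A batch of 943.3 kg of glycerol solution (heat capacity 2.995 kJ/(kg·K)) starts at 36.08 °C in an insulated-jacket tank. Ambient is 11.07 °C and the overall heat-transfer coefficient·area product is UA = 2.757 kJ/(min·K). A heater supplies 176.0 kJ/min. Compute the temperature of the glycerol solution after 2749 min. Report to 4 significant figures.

Lumped-capacitance energy balance: M c_p dT/dt = UA(T_amb − T) + Q̇.
dT/dt = (T_ss − T)/τ with T_ss = T_amb + Q̇/UA = 11.07 + 176.0/2.757 = 74.9075 °C, τ = M c_p/UA = 943.3·2.995/2.757 = 1024.73 min.
This is linear first-order; T(t) = T_ss + (T₀ − T_ss) e^(−t/τ).
T(2749) = 74.9075 + (-38.8275)·0.0683814 = 72.2524 °C.

72.25 °C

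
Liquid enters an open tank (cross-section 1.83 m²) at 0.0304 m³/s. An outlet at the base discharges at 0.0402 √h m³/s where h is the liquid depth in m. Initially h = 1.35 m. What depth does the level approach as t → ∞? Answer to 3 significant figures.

Accumulation of liquid (constant cross-section A): A dh/dt = Q_in − 0.0402 √h. At steady state dh/dt = 0:
Q_in = 0.0402 √h_ss ⇒ √h_ss = 0.0304/0.0402 = 0.75622.
h_ss = 0.75622² = 0.57187 m. (Since h₀ = 1.35 m > h_ss, the level will fall toward this value.)

0.572 m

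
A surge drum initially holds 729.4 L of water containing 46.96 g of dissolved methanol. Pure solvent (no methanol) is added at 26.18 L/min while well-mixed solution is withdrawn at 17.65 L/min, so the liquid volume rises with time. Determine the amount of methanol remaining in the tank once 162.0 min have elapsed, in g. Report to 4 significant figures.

5.208 g

Total volume: dV/dt = Q_in − Q_out = 8.53000 L/min, so V(t) = 729.4 + 8.53000 t and V(162.0) = 2111.26 L.
Species balance (pure solvent in): dm/dt = −Q_out · m/V(t).
Separate: dm/m = −Q_out dt/V(t) ⇒ ln(m/m₀) = −(Q_out/(Q_in−Q_out)) ln(V/V₀).
m = m₀ (V₀/V)^(Q_out/(Q_in−Q_out)) = 46.96 × (729.4/2111.26)^(2.06917) = 5.20775 g.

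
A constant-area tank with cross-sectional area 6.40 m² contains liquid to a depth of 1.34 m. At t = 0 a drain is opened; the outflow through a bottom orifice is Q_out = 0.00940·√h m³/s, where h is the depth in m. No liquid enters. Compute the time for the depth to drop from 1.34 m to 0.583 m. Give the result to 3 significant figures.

537 s

Volume balance on the tank: A dh/dt = −0.00940 √h.
∫ h^(−1/2) dh = −(0.00940/A) ∫ dt, giving 2√h = 2√h₀ − (0.00940/A) t.
t = 2A(√h₀ − √h)/0.00940 = 2·6.40·(√1.34 − √0.583)/0.00940
  = 12.800 × (1.1576 − 0.76354) / 0.00940 = 536.56 s.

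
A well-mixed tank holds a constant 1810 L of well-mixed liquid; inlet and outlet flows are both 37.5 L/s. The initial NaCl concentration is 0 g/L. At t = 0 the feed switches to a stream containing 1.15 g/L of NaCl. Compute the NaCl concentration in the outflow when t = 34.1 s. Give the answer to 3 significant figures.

0.583 g/L

Mass balance on the solute (V constant): V dC/dt = Q(C_in − C).
Time constant τ = V/Q = 1810/37.5 = 48.267 s.
C approaches C_in exponentially: C(t) = C_in + (C₀ − C_in) e^(−t/τ).
C(34.1) = 1.15 + (0 − 1.15)·e^(−34.1/48.267) = 1.15 + (-1.1500)·0.49337 = 0.58262 g/L.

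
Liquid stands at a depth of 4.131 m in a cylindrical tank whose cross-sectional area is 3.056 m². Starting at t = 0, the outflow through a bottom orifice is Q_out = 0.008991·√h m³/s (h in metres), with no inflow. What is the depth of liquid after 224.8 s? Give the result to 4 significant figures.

A dh/dt = −Q_out = −0.008991 √h.
This is separable: 2 d(√h)/dt = −0.008991/A, so √h = √h₀ − (0.008991/(2A)) t.
√h = √4.131 − 0.008991·224.8/(2·3.056) = 2.03249 − 0.330690 = 1.70180.
h = 1.70180² = 2.89611 m.

2.896 m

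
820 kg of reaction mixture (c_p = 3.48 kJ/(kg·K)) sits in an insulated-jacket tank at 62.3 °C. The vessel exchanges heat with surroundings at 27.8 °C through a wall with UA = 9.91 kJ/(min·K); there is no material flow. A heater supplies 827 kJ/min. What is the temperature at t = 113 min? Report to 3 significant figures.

Lumped-capacitance energy balance: M c_p dT/dt = UA(T_amb − T) + Q̇.
dT/dt = (T_ss − T)/τ with T_ss = T_amb + Q̇/UA = 27.8 + 827/9.91 = 111.25 °C, τ = M c_p/UA = 820·3.48/9.91 = 287.95 min.
This is linear first-order; T(t) = T_ss + (T₀ − T_ss) e^(−t/τ).
T(113) = 111.25 + (-48.951)·0.67542 = 78.189 °C.

78.2 °C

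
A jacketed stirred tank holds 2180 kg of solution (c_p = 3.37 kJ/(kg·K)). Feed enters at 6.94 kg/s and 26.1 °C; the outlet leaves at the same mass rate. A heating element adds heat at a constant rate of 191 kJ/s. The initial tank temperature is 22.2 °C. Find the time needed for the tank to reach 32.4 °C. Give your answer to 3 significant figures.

M c_p dT/dt = ṁ c_p (T_in − T) + Q̇.
τ = M/ṁ = 314.12 s; T_ss = T_in + Q̇/(ṁ c_p) = 34.267 °C.
T(t) = T_ss + (T₀ − T_ss) e^(−t/τ). Set T = 32.4:
e^(−t/τ) = (32.4 − 34.267)/(22.2 − 34.267) = 0.15470
t = −314.12 · ln(0.15470) = 586.24 s.

586 s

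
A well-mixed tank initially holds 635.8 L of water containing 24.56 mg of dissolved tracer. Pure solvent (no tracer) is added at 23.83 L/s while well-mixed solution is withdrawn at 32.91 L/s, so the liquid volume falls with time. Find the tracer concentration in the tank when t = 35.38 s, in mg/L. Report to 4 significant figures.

Let m(t) be the amount of tracer. Volume: V(t) = V₀ + (Q_in − Q_out) t = 635.8 − 9.08000 t; V(35.38) = 314.550 L.
Species balance (pure solvent in): dm/dt = −Q_out · m/V(t).
dm/m = −Q_out dt/(V₀ − 9.08000 t); integrating gives ln(m/m₀) = −(Q_out/(Q_in−Q_out)) ln(V/V₀).
m = m₀ (V₀/V)^(Q_out/(Q_in−Q_out)) = 24.56 × (635.8/314.550)^(-3.62445) = 1.91639 mg.
C = m/V = 1.91639/314.550 = 0.00609247 mg/L.

0.006092 mg/L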